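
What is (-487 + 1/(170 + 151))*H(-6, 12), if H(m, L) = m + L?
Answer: -312652/107 ≈ -2922.0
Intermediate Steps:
H(m, L) = L + m
(-487 + 1/(170 + 151))*H(-6, 12) = (-487 + 1/(170 + 151))*(12 - 6) = (-487 + 1/321)*6 = -156326/321*6 = -312652/107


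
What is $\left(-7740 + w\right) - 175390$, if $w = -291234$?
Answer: $-474364$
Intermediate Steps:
$\left(-7740 + w\right) - 175390 = \left(-7740 - 291234\right) - 175390 = -298974 - 175390 = -474364$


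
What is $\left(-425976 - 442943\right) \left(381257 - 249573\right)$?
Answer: $-114422729596$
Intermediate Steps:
$\left(-425976 - 442943\right) \left(381257 - 249573\right) = \left(-868919\right) 131684 = -114422729596$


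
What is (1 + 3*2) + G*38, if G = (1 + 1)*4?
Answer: 311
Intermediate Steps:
G = 8 (G = 2*4 = 8)
(1 + 3*2) + G*38 = (1 + 3*2) + 8*38 = (1 + 6) + 304 = 7 + 304 = 311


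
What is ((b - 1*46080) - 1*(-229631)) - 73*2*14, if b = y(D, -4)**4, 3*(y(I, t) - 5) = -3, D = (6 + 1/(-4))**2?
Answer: 181763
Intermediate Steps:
D = 529/16 (D = (6 - 1/4)**2 = (23/4)**2 = 529/16 ≈ 33.063)
y(I, t) = 4 (y(I, t) = 5 + (1/3)*(-3) = 5 - 1 = 4)
b = 256 (b = 4**4 = 256)
((b - 1*46080) - 1*(-229631)) - 73*2*14 = ((256 - 1*46080) - 1*(-229631)) - 73*2*14 = ((256 - 46080) + 229631) - 146*14 = (-45824 + 229631) - 1*2044 = 183807 - 2044 = 181763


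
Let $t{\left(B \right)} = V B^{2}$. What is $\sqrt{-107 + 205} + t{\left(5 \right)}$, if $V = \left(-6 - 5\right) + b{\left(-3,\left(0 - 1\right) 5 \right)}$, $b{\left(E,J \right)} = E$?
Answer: $-350 + 7 \sqrt{2} \approx -340.1$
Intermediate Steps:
$V = -14$ ($V = \left(-6 - 5\right) - 3 = -11 - 3 = -14$)
$t{\left(B \right)} = - 14 B^{2}$
$\sqrt{-107 + 205} + t{\left(5 \right)} = \sqrt{-107 + 205} - 14 \cdot 5^{2} = \sqrt{98} - 350 = 7 \sqrt{2} - 350 = -350 + 7 \sqrt{2}$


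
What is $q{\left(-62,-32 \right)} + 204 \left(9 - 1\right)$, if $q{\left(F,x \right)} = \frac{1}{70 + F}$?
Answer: $\frac{13057}{8} \approx 1632.1$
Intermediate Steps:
$q{\left(-62,-32 \right)} + 204 \left(9 - 1\right) = \frac{1}{70 - 62} + 204 \left(9 - 1\right) = \frac{1}{8} + 204 \cdot 8 = \frac{1}{8} + 1632 = \frac{13057}{8}$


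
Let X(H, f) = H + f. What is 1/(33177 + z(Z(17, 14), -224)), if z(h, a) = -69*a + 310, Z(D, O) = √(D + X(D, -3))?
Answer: 1/48943 ≈ 2.0432e-5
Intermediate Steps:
Z(D, O) = √(-3 + 2*D) (Z(D, O) = √(D + (D - 3)) = √(D + (-3 + D)) = √(-3 + 2*D))
z(h, a) = 310 - 69*a
1/(33177 + z(Z(17, 14), -224)) = 1/(33177 + (310 - 69*(-224))) = 1/(33177 + (310 + 15456)) = 1/(33177 + 15766) = 1/48943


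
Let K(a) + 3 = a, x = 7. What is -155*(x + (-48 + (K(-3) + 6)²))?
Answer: 6355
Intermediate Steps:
K(a) = -3 + a
-155*(x + (-48 + (K(-3) + 6)²)) = -155*(7 + (-48 + ((-3 - 3) + 6)²)) = -155*(7 + (-48 + (-6 + 6)²)) = -155*(7 + (-48 + 0²)) = -155*(7 + (-48 + 0)) = -155*(7 - 48) = -155*(-41) = 6355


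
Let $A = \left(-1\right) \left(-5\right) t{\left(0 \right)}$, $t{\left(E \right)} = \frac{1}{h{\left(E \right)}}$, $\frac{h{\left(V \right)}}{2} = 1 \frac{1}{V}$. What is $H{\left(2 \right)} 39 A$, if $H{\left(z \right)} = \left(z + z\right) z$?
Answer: $0$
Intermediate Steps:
$h{\left(V \right)} = \frac{2}{V}$ ($h{\left(V \right)} = 2 \cdot 1 \frac{1}{V} = \frac{2}{V}$)
$t{\left(E \right)} = \frac{E}{2}$ ($t{\left(E \right)} = \frac{1}{2 \frac{1}{E}} = \frac{E}{2}$)
$H{\left(z \right)} = 2 z^{2}$ ($H{\left(z \right)} = 2 z z = 2 z^{2}$)
$A = 0$ ($A = \left(-1\right) \left(-5\right) \frac{1}{2} \cdot 0 = 5 \cdot 0 = 0$)
$H{\left(2 \right)} 39 A = 2 \cdot 2^{2} \cdot 39 \cdot 0 = 2 \cdot 4 \cdot 39 \cdot 0 = 8 \cdot 39 \cdot 0 = 312 \cdot 0 = 0$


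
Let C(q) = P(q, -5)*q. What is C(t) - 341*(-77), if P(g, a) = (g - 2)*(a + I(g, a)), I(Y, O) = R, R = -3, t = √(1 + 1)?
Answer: 26241 + 16*√2 ≈ 26264.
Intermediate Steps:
t = √2 ≈ 1.4142
I(Y, O) = -3
P(g, a) = (-3 + a)*(-2 + g) (P(g, a) = (g - 2)*(a - 3) = (-2 + g)*(-3 + a) = (-3 + a)*(-2 + g))
C(q) = q*(16 - 8*q) (C(q) = (6 - 3*q - 2*(-5) - 5*q)*q = (6 - 3*q + 10 - 5*q)*q = (16 - 8*q)*q = q*(16 - 8*q))
C(t) - 341*(-77) = 8*√2*(2 - √2) - 341*(-77) = 8*√2*(2 - √2) + 26257 = 26257 + 8*√2*(2 - √2)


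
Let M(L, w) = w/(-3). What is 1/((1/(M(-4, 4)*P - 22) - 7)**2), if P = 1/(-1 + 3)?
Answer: 4624/229441 ≈ 0.020153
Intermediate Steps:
P = 1/2 ≈ 0.50000
M(L, w) = -w/3 (M(L, w) = w*(-1/3) = -w/3)
1/((1/(M(-4, 4)*P - 22) - 7)**2) = 1/((1/(-1/3*4*(1/2) - 22) - 7)**2) = 1/((1/(-4/3*1/2 - 22) - 7)**2) = 1/((1/(-2/3 - 22) - 7)**2) = 1/((1/(-68/3) - 7)**2) = 1/((-3/68 - 7)**2) = 1/((-479/68)**2) = 1/(229441/4624) = 4624/229441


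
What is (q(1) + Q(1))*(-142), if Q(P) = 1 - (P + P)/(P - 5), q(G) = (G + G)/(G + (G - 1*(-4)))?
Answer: -781/3 ≈ -260.33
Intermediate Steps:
q(G) = 2*G/(4 + 2*G) (q(G) = (2*G)/(G + (G + 4)) = (2*G)/(G + (4 + G)) = (2*G)/(4 + 2*G) = 2*G/(4 + 2*G))
Q(P) = 1 - 2*P/(-5 + P)
(q(1) + Q(1))*(-142) = (1/(2 + 1) + (-5 - 1*1)/(-5 + 1))*(-142) = (1/3 + (-5 - 1)/(-4))*(-142) = (1*(⅓) - ¼*(-6))*(-142) = (⅓ + 3/2)*(-142) = (11/6)*(-142) = -781/3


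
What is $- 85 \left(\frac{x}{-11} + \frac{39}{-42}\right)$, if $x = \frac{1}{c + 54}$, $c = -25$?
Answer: $\frac{353685}{4466} \approx 79.195$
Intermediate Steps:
$x = \frac{1}{29}$ ($x = \frac{1}{-25 + 54} = \frac{1}{29} \approx 0.034483$)
$- 85 \left(\frac{x}{-11} + \frac{39}{-42}\right) = - 85 \left(\frac{1}{29 \left(-11\right)} + \frac{39}{-42}\right) = - 85 \left(\frac{1}{29} \left(- \frac{1}{11}\right) + 39 \left(- \frac{1}{42}\right)\right) = - 85 \left(- \frac{1}{319} - \frac{13}{14}\right) = \left(-85\right) \left(- \frac{4161}{4466}\right) = \frac{353685}{4466}$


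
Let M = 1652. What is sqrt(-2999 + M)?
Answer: I*sqrt(1347) ≈ 36.701*I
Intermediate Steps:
sqrt(-2999 + M) = sqrt(-2999 + 1652) = sqrt(-1347) = I*sqrt(1347)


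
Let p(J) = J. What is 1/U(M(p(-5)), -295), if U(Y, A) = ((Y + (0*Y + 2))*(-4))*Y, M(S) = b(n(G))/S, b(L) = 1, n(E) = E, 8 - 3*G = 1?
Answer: 25/36 ≈ 0.69444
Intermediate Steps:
G = 7/3 (G = 8/3 - 1/3*1 = 8/3 - 1/3 = 7/3 ≈ 2.3333)
M(S) = 1/S
U(Y, A) = Y*(-8 - 4*Y) (U(Y, A) = ((Y + (0 + 2))*(-4))*Y = ((Y + 2)*(-4))*Y = ((2 + Y)*(-4))*Y = (-8 - 4*Y)*Y = Y*(-8 - 4*Y))
1/U(M(p(-5)), -295) = 1/(-4*(2 + 1/(-5))/(-5)) = 1/(-4*(-1/5)*(2 - 1/5)) = 1/(-4*(-1/5)*9/5) = 1/(36/25) = 25/36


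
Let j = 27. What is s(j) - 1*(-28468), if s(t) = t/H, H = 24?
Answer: 227753/8 ≈ 28469.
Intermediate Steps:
s(t) = t/24
s(j) - 1*(-28468) = (1/24)*27 - 1*(-28468) = 9/8 + 28468 = 227753/8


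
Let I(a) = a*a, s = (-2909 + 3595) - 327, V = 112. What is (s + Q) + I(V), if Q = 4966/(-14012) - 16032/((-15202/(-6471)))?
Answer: 323687520719/53252606 ≈ 6078.3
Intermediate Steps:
Q = -363430854499/53252606 (Q = 4966*(-1/14012) - 16032/((-15202*(-1/6471))) = -2483/7006 - 16032/15202/6471 = -2483/7006 - 16032*6471/15202 = -2483/7006 - 51871536/7601 = -363430854499/53252606 ≈ -6824.7)
s = 359 (s = 686 - 327 = 359)
I(a) = a**2
(s + Q) + I(V) = (359 - 363430854499/53252606) + 112**2 = -344313168945/53252606 + 12544 = 323687520719/53252606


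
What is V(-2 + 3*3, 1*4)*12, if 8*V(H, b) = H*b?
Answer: 42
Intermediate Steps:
V(H, b) = H*b/8 (V(H, b) = (H*b)/8 = H*b/8)
V(-2 + 3*3, 1*4)*12 = ((-2 + 3*3)*(1*4)/8)*12 = ((⅛)*(-2 + 9)*4)*12 = ((⅛)*7*4)*12 = (7/2)*12 = 42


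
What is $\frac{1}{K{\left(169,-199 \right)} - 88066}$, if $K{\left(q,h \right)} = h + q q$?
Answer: $- \frac{1}{59704} \approx -1.6749 \cdot 10^{-5}$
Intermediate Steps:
$K{\left(q,h \right)} = h + q^{2}$
$\frac{1}{K{\left(169,-199 \right)} - 88066} = \frac{1}{\left(-199 + 169^{2}\right) - 88066} = \frac{1}{\left(-199 + 28561\right) - 88066} = \frac{1}{28362 - 88066} = \frac{1}{-59704} = - \frac{1}{59704}$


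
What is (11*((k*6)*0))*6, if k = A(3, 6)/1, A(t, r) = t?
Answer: 0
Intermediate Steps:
k = 3 (k = 3/1 = 3*1 = 3)
(11*((k*6)*0))*6 = (11*((3*6)*0))*6 = (11*(18*0))*6 = (11*0)*6 = 0*6 = 0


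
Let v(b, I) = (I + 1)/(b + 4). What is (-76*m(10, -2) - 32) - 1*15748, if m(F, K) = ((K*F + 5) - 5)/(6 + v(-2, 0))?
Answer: -202100/13 ≈ -15546.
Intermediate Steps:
v(b, I) = (1 + I)/(4 + b)
m(F, K) = 2*F*K/13 (m(F, K) = ((K*F + 5) - 5)/(6 + (1 + 0)/(4 - 2)) = ((F*K + 5) - 5)/(6 + 1/2) = ((5 + F*K) - 5)/(6 + (1/2)*1) = (F*K)/(6 + 1/2) = (F*K)/(13/2) = (F*K)*(2/13) = 2*F*K/13)
(-76*m(10, -2) - 32) - 1*15748 = (-152*10*(-2)/13 - 32) - 1*15748 = (-76*(-40/13) - 32) - 15748 = (3040/13 - 32) - 15748 = 2624/13 - 15748 = -202100/13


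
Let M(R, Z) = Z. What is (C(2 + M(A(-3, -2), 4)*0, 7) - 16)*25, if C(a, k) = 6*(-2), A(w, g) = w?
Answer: -700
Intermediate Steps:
C(a, k) = -12
(C(2 + M(A(-3, -2), 4)*0, 7) - 16)*25 = (-12 - 16)*25 = -28*25 = -700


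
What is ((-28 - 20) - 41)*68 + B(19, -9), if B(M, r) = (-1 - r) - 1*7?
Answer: -6051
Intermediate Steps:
B(M, r) = -8 - r (B(M, r) = (-1 - r) - 7 = -8 - r)
((-28 - 20) - 41)*68 + B(19, -9) = ((-28 - 20) - 41)*68 + (-8 - 1*(-9)) = (-48 - 41)*68 + (-8 + 9) = -89*68 + 1 = -6052 + 1 = -6051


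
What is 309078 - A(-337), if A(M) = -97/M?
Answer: 104159189/337 ≈ 3.0908e+5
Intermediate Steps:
309078 - A(-337) = 309078 - (-97)/(-337) = 309078 - (-97)*(-1)/337 = 309078 - 1*97/337 = 309078 - 97/337 = 104159189/337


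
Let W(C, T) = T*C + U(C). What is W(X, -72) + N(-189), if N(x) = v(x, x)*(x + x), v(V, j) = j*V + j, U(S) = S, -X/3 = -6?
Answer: -13432374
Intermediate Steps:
X = 18 (X = -3*(-6) = 18)
v(V, j) = j + V*j (v(V, j) = V*j + j = j + V*j)
N(x) = 2*x²*(1 + x) (N(x) = (x*(1 + x))*(x + x) = (x*(1 + x))*(2*x) = 2*x²*(1 + x))
W(C, T) = C + C*T (W(C, T) = T*C + C = C*T + C = C + C*T)
W(X, -72) + N(-189) = 18*(1 - 72) + 2*(-189)²*(1 - 189) = 18*(-71) + 2*35721*(-188) = -1278 - 13431096 = -13432374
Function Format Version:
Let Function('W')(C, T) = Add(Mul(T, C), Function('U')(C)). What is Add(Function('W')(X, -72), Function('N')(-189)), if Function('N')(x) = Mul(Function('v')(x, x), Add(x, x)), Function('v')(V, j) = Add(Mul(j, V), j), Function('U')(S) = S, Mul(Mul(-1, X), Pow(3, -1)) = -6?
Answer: -13432374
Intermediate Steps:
X = 18 (X = Mul(-3, -6) = 18)
Function('v')(V, j) = Add(j, Mul(V, j)) (Function('v')(V, j) = Add(Mul(V, j), j) = Add(j, Mul(V, j)))
Function('N')(x) = Mul(2, Pow(x, 2), Add(1, x)) (Function('N')(x) = Mul(Mul(x, Add(1, x)), Add(x, x)) = Mul(Mul(x, Add(1, x)), Mul(2, x)) = Mul(2, Pow(x, 2), Add(1, x)))
Function('W')(C, T) = Add(C, Mul(C, T)) (Function('W')(C, T) = Add(Mul(T, C), C) = Add(Mul(C, T), C) = Add(C, Mul(C, T)))
Add(Function('W')(X, -72), Function('N')(-189)) = Add(Mul(18, Add(1, -72)), Mul(2, Pow(-189, 2), Add(1, -189))) = Add(Mul(18, -71), Mul(2, 35721, -188)) = Add(-1278, -13431096) = -13432374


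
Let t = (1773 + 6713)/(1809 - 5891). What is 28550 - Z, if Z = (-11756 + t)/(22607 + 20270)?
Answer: 2498490370589/87511957 ≈ 28550.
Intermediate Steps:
t = -4243/2041 (t = 8486/(-4082) = 8486*(-1/4082) = -4243/2041 ≈ -2.0789)
Z = -23998239/87511957 (Z = (-11756 - 4243/2041)/(22607 + 20270) = -23998239/2041/42877 = -23998239/2041*1/42877 = -23998239/87511957 ≈ -0.27423)
28550 - Z = 28550 - 1*(-23998239/87511957) = 28550 + 23998239/87511957 = 2498490370589/87511957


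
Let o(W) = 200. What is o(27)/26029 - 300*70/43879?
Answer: -537833200/1142126491 ≈ -0.47091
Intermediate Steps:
o(27)/26029 - 300*70/43879 = 200/26029 - 300*70/43879 = 200*(1/26029) - 21000*1/43879 = 200/26029 - 21000/43879 = -537833200/1142126491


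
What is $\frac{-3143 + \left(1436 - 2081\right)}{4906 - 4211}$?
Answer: $- \frac{3788}{695} \approx -5.4504$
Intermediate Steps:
$\frac{-3143 + \left(1436 - 2081\right)}{4906 - 4211} = \frac{-3143 + \left(1436 - 2081\right)}{695} = \left(-3143 - 645\right) \frac{1}{695} = \left(-3788\right) \frac{1}{695} = - \frac{3788}{695}$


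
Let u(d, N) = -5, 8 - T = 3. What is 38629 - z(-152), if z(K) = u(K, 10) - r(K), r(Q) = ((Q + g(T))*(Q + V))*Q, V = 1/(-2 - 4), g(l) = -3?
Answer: -10639238/3 ≈ -3.5464e+6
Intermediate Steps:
T = 5 (T = 8 - 1*3 = 8 - 3 = 5)
V = -⅙ (V = 1/(-6) = -⅙ ≈ -0.16667)
r(Q) = Q*(-3 + Q)*(-⅙ + Q) (r(Q) = ((Q - 3)*(Q - ⅙))*Q = ((-3 + Q)*(-⅙ + Q))*Q = Q*(-3 + Q)*(-⅙ + Q))
z(K) = -5 - K*(3 - 19*K + 6*K²)/6
38629 - z(-152) = 38629 - (-5 - 1*(-152)³ - ½*(-152) + (19/6)*(-152)²) = 38629 - (-5 - 1*(-3511808) + 76 + (19/6)*23104) = 38629 - (-5 + 3511808 + 76 + 219488/3) = 38629 - 1*10755125/3 = 38629 - 10755125/3 = -10639238/3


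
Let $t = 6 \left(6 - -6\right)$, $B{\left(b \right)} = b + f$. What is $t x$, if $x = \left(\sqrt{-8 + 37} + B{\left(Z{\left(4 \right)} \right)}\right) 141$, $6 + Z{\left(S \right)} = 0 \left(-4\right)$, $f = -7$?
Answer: $-131976 + 10152 \sqrt{29} \approx -77306.0$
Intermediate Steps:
$Z{\left(S \right)} = -6$ ($Z{\left(S \right)} = -6 + 0 \left(-4\right) = -6 + 0 = -6$)
$B{\left(b \right)} = -7 + b$ ($B{\left(b \right)} = b - 7 = -7 + b$)
$t = 72$ ($t = 6 \left(6 + 6\right) = 6 \cdot 12 = 72$)
$x = -1833 + 141 \sqrt{29}$ ($x = \left(\sqrt{-8 + 37} - 13\right) 141 = \left(\sqrt{29} - 13\right) 141 = \left(-13 + \sqrt{29}\right) 141 = -1833 + 141 \sqrt{29} \approx -1073.7$)
$t x = 72 \left(-1833 + 141 \sqrt{29}\right) = -131976 + 10152 \sqrt{29}$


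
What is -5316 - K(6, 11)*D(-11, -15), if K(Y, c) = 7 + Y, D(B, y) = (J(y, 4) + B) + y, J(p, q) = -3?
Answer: -4939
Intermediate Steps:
D(B, y) = -3 + B + y (D(B, y) = (-3 + B) + y = -3 + B + y)
-5316 - K(6, 11)*D(-11, -15) = -5316 - (7 + 6)*(-3 - 11 - 15) = -5316 - 13*(-29) = -5316 - 1*(-377) = -5316 + 377 = -4939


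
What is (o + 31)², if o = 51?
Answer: 6724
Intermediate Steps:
(o + 31)² = (51 + 31)² = 82² = 6724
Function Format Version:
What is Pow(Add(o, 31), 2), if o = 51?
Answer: 6724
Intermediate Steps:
Pow(Add(o, 31), 2) = Pow(Add(51, 31), 2) = Pow(82, 2) = 6724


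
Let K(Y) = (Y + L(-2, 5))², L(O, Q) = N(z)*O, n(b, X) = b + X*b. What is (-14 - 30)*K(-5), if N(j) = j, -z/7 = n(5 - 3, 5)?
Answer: -1169036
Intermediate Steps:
z = -84 (z = -7*(5 - 3)*(1 + 5) = -14*6 = -7*12 = -84)
L(O, Q) = -84*O
K(Y) = (168 + Y)² (K(Y) = (Y - 84*(-2))² = (Y + 168)² = (168 + Y)²)
(-14 - 30)*K(-5) = (-14 - 30)*(168 - 5)² = -44*163² = -44*26569 = -1169036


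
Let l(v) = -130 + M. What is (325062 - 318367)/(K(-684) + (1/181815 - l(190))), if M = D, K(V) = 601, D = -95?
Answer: 1217251425/150179191 ≈ 8.1053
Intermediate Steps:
M = -95
l(v) = -225 (l(v) = -130 - 95 = -225)
(325062 - 318367)/(K(-684) + (1/181815 - l(190))) = (325062 - 318367)/(601 + (1/181815 - 1*(-225))) = 6695/(601 + (1/181815 + 225)) = 6695/(601 + 40908376/181815) = 6695/(150179191/181815) = 6695*(181815/150179191) = 1217251425/150179191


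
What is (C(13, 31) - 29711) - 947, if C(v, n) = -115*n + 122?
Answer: -34101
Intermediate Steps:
C(v, n) = 122 - 115*n
(C(13, 31) - 29711) - 947 = ((122 - 115*31) - 29711) - 947 = ((122 - 3565) - 29711) - 947 = (-3443 - 29711) - 947 = -33154 - 947 = -34101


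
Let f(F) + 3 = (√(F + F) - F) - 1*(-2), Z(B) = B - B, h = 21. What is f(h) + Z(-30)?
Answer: -22 + √42 ≈ -15.519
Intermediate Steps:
Z(B) = 0
f(F) = -1 - F + √2*√F (f(F) = -3 + ((√(F + F) - F) - 1*(-2)) = -3 + ((√(2*F) - F) + 2) = -3 + ((√2*√F - F) + 2) = -3 + ((-F + √2*√F) + 2) = -3 + (2 - F + √2*√F) = -1 - F + √2*√F)
f(h) + Z(-30) = (-1 - 1*21 + √2*√21) + 0 = (-1 - 21 + √42) + 0 = (-22 + √42) + 0 = -22 + √42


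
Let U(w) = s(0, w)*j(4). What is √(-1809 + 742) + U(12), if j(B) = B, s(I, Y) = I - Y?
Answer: -48 + I*√1067 ≈ -48.0 + 32.665*I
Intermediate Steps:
U(w) = -4*w (U(w) = (0 - w)*4 = -w*4 = -4*w)
√(-1809 + 742) + U(12) = √(-1809 + 742) - 4*12 = √(-1067) - 48 = I*√1067 - 48 = -48 + I*√1067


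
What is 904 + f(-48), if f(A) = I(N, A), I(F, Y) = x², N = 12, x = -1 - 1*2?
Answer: 913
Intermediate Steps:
x = -3 (x = -1 - 2 = -3)
I(F, Y) = 9 (I(F, Y) = (-3)² = 9)
f(A) = 9
904 + f(-48) = 904 + 9 = 913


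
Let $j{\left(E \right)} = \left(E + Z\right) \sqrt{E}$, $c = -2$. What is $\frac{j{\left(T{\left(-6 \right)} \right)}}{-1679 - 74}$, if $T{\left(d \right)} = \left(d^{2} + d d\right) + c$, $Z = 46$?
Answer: $- \frac{116 \sqrt{70}}{1753} \approx -0.55364$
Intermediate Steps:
$T{\left(d \right)} = -2 + 2 d^{2}$ ($T{\left(d \right)} = \left(d^{2} + d d\right) - 2 = \left(d^{2} + d^{2}\right) - 2 = 2 d^{2} - 2 = -2 + 2 d^{2}$)
$j{\left(E \right)} = \sqrt{E} \left(46 + E\right)$ ($j{\left(E \right)} = \left(E + 46\right) \sqrt{E} = \left(46 + E\right) \sqrt{E} = \sqrt{E} \left(46 + E\right)$)
$\frac{j{\left(T{\left(-6 \right)} \right)}}{-1679 - 74} = \frac{\sqrt{-2 + 2 \left(-6\right)^{2}} \left(46 - \left(2 - 2 \left(-6\right)^{2}\right)\right)}{-1679 - 74} = \frac{\sqrt{-2 + 2 \cdot 36} \left(46 + \left(-2 + 2 \cdot 36\right)\right)}{-1753} = \sqrt{-2 + 72} \left(46 + \left(-2 + 72\right)\right) \left(- \frac{1}{1753}\right) = \sqrt{70} \left(46 + 70\right) \left(- \frac{1}{1753}\right) = \sqrt{70} \cdot 116 \left(- \frac{1}{1753}\right) = 116 \sqrt{70} \left(- \frac{1}{1753}\right) = - \frac{116 \sqrt{70}}{1753}$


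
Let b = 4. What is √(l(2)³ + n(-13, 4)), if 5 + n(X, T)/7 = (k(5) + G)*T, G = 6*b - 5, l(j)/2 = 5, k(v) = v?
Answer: √1637 ≈ 40.460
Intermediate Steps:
l(j) = 10 (l(j) = 2*5 = 10)
G = 19 (G = 6*4 - 5 = 24 - 5 = 19)
n(X, T) = -35 + 168*T (n(X, T) = -35 + 7*((5 + 19)*T) = -35 + 7*(24*T) = -35 + 168*T)
√(l(2)³ + n(-13, 4)) = √(10³ + (-35 + 168*4)) = √(1000 + (-35 + 672)) = √(1000 + 637) = √1637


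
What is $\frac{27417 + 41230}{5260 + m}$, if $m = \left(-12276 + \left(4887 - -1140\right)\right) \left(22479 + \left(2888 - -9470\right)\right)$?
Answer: $- \frac{68647}{217691153} \approx -0.00031534$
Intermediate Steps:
$m = -217696413$ ($m = \left(-12276 + \left(4887 + 1140\right)\right) \left(22479 + \left(2888 + 9470\right)\right) = \left(-12276 + 6027\right) \left(22479 + 12358\right) = \left(-6249\right) 34837 = -217696413$)
$\frac{27417 + 41230}{5260 + m} = \frac{27417 + 41230}{5260 - 217696413} = \frac{68647}{-217691153} = 68647 \left(- \frac{1}{217691153}\right) = - \frac{68647}{217691153}$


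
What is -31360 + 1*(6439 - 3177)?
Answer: -28098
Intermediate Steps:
-31360 + 1*(6439 - 3177) = -31360 + 1*3262 = -31360 + 3262 = -28098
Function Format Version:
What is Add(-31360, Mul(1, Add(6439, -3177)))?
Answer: -28098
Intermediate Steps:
Add(-31360, Mul(1, Add(6439, -3177))) = Add(-31360, Mul(1, 3262)) = Add(-31360, 3262) = -28098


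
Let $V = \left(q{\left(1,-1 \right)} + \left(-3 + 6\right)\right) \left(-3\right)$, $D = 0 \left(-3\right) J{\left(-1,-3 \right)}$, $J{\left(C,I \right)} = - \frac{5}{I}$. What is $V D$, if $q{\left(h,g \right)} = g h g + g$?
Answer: $0$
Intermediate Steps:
$q{\left(h,g \right)} = g + h g^{2}$ ($q{\left(h,g \right)} = h g^{2} + g = g + h g^{2}$)
$D = 0$ ($D = 0 \left(-3\right) \left(- \frac{5}{-3}\right) = 0 \left(\left(-5\right) \left(- \frac{1}{3}\right)\right) = 0 \cdot \frac{5}{3} = 0$)
$V = -9$ ($V = \left(- (1 - 1) + \left(-3 + 6\right)\right) \left(-3\right) = \left(- (1 - 1) + 3\right) \left(-3\right) = \left(\left(-1\right) 0 + 3\right) \left(-3\right) = \left(0 + 3\right) \left(-3\right) = 3 \left(-3\right) = -9$)
$V D = \left(-9\right) 0 = 0$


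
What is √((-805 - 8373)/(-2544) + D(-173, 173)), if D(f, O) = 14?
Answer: √7122246/636 ≈ 4.1962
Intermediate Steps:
√((-805 - 8373)/(-2544) + D(-173, 173)) = √((-805 - 8373)/(-2544) + 14) = √(-9178*(-1/2544) + 14) = √(4589/1272 + 14) = √(22397/1272) = √7122246/636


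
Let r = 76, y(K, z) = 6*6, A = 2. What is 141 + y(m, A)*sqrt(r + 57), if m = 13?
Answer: 141 + 36*sqrt(133) ≈ 556.17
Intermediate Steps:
y(K, z) = 36
141 + y(m, A)*sqrt(r + 57) = 141 + 36*sqrt(76 + 57) = 141 + 36*sqrt(133)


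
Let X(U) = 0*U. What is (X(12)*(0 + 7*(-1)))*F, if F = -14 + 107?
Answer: 0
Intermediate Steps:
F = 93
X(U) = 0
(X(12)*(0 + 7*(-1)))*F = (0*(0 + 7*(-1)))*93 = (0*(0 - 7))*93 = (0*(-7))*93 = 0*93 = 0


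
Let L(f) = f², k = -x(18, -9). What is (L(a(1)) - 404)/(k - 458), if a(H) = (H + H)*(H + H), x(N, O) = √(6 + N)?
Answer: 44426/52435 - 194*√6/52435 ≈ 0.83820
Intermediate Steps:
k = -2*√6 (k = -√(6 + 18) = -√24 = -2*√6 ≈ -4.8990)
a(H) = 4*H² (a(H) = (2*H)*(2*H) = 4*H²)
(L(a(1)) - 404)/(k - 458) = ((4*1²)² - 404)/(-2*√6 - 458) = ((4*1)² - 404)/(-458 - 2*√6) = (4² - 404)/(-458 - 2*√6) = (16 - 404)/(-458 - 2*√6) = -388/(-458 - 2*√6)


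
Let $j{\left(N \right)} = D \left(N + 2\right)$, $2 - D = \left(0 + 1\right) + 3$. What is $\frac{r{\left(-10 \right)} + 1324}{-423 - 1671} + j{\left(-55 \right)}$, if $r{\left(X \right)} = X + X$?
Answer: $\frac{110330}{1047} \approx 105.38$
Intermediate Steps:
$r{\left(X \right)} = 2 X$
$D = -2$ ($D = 2 - \left(\left(0 + 1\right) + 3\right) = 2 - \left(1 + 3\right) = 2 - 4 = -2$)
$j{\left(N \right)} = -4 - 2 N$ ($j{\left(N \right)} = - 2 \left(N + 2\right) = - 2 \left(2 + N\right) = -4 - 2 N$)
$\frac{r{\left(-10 \right)} + 1324}{-423 - 1671} + j{\left(-55 \right)} = \frac{2 \left(-10\right) + 1324}{-423 - 1671} - -106 = \frac{-20 + 1324}{-2094} + \left(-4 + 110\right) = 1304 \left(- \frac{1}{2094}\right) + 106 = - \frac{652}{1047} + 106 = \frac{110330}{1047}$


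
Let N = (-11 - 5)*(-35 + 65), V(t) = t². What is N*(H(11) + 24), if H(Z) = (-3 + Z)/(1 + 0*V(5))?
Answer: -15360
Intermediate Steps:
H(Z) = -3 + Z (H(Z) = (-3 + Z)/(1 + 0*5²) = (-3 + Z)/(1 + 0*25) = (-3 + Z)/(1 + 0) = (-3 + Z)/1 = (-3 + Z)*1 = -3 + Z)
N = -480 (N = -16*30 = -480)
N*(H(11) + 24) = -480*((-3 + 11) + 24) = -480*(8 + 24) = -480*32 = -15360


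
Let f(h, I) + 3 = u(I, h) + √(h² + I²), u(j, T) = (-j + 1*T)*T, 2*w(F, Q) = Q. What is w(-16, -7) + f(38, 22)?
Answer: 1203/2 + 2*√482 ≈ 645.41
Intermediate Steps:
w(F, Q) = Q/2
u(j, T) = T*(T - j) (u(j, T) = (-j + T)*T = (T - j)*T = T*(T - j))
f(h, I) = -3 + √(I² + h²) + h*(h - I) (f(h, I) = -3 + (h*(h - I) + √(h² + I²)) = -3 + (h*(h - I) + √(I² + h²)) = -3 + (√(I² + h²) + h*(h - I)) = -3 + √(I² + h²) + h*(h - I))
w(-16, -7) + f(38, 22) = (½)*(-7) + (-3 + √(22² + 38²) - 1*38*(22 - 1*38)) = -7/2 + (-3 + √(484 + 1444) - 1*38*(22 - 38)) = -7/2 + (-3 + √1928 - 1*38*(-16)) = -7/2 + (-3 + 2*√482 + 608) = -7/2 + (605 + 2*√482) = 1203/2 + 2*√482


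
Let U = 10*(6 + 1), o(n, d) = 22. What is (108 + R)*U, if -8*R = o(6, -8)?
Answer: 14735/2 ≈ 7367.5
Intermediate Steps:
R = -11/4 (R = -⅛*22 = -11/4 ≈ -2.7500)
U = 70 (U = 10*7 = 70)
(108 + R)*U = (108 - 11/4)*70 = (421/4)*70 = 14735/2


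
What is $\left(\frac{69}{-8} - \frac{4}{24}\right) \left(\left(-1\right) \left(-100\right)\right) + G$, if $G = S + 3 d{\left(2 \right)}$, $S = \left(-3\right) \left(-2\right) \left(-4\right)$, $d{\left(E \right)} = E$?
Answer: $- \frac{5383}{6} \approx -897.17$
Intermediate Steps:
$S = -24$ ($S = 6 \left(-4\right) = -24$)
$G = -18$ ($G = -24 + 3 \cdot 2 = -24 + 6 = -18$)
$\left(\frac{69}{-8} - \frac{4}{24}\right) \left(\left(-1\right) \left(-100\right)\right) + G = \left(\frac{69}{-8} - \frac{4}{24}\right) \left(\left(-1\right) \left(-100\right)\right) - 18 = \left(69 \left(- \frac{1}{8}\right) - \frac{1}{6}\right) 100 - 18 = \left(- \frac{69}{8} - \frac{1}{6}\right) 100 - 18 = \left(- \frac{211}{24}\right) 100 - 18 = - \frac{5275}{6} - 18 = - \frac{5383}{6}$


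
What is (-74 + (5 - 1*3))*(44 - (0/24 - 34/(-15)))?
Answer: -15024/5 ≈ -3004.8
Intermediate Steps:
(-74 + (5 - 1*3))*(44 - (0/24 - 34/(-15))) = (-74 + (5 - 3))*(44 - (0*(1/24) - 34*(-1/15))) = (-74 + 2)*(44 - (0 + 34/15)) = -72*(44 - 1*34/15) = -72*(44 - 34/15) = -72*626/15 = -15024/5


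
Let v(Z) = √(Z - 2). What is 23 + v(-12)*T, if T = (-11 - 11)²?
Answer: 23 + 484*I*√14 ≈ 23.0 + 1811.0*I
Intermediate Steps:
T = 484 (T = (-22)² = 484)
v(Z) = √(-2 + Z)
23 + v(-12)*T = 23 + √(-2 - 12)*484 = 23 + √(-14)*484 = 23 + (I*√14)*484 = 23 + 484*I*√14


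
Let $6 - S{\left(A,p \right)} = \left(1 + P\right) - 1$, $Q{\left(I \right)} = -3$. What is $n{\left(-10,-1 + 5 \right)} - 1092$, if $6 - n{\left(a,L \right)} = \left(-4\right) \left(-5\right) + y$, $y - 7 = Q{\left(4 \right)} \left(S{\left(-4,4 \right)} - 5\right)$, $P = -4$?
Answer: $-1098$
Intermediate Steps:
$S{\left(A,p \right)} = 10$ ($S{\left(A,p \right)} = 6 - \left(\left(1 - 4\right) - 1\right) = 6 - \left(-3 - 1\right) = 6 - -4 = 6 + 4 = 10$)
$y = -8$ ($y = 7 - 3 \left(10 - 5\right) = 7 - 15 = -8$)
$n{\left(a,L \right)} = -6$ ($n{\left(a,L \right)} = 6 - \left(\left(-4\right) \left(-5\right) - 8\right) = 6 - \left(20 - 8\right) = 6 - 12 = -6$)
$n{\left(-10,-1 + 5 \right)} - 1092 = -6 - 1092 = -1098$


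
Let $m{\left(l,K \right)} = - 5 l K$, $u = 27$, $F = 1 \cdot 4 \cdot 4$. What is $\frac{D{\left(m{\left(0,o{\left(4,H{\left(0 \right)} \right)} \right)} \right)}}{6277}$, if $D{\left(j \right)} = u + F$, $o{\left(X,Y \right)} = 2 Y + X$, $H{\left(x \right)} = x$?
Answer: $\frac{43}{6277} \approx 0.0068504$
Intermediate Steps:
$F = 16$ ($F = 4 \cdot 4 = 16$)
$o{\left(X,Y \right)} = X + 2 Y$
$m{\left(l,K \right)} = - 5 K l$
$D{\left(j \right)} = 43$ ($D{\left(j \right)} = 27 + 16 = 43$)
$\frac{D{\left(m{\left(0,o{\left(4,H{\left(0 \right)} \right)} \right)} \right)}}{6277} = \frac{43}{6277}$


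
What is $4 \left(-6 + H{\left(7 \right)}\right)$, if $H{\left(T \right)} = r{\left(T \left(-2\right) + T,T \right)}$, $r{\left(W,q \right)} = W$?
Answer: $-52$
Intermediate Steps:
$H{\left(T \right)} = - T$ ($H{\left(T \right)} = T \left(-2\right) + T = - 2 T + T = - T$)
$4 \left(-6 + H{\left(7 \right)}\right) = 4 \left(-6 - 7\right) = 4 \left(-13\right) = -52$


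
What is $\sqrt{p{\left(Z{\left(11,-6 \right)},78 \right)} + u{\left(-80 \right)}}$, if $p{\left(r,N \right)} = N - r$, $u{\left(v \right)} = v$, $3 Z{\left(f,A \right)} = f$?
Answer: $\frac{i \sqrt{51}}{3} \approx 2.3805 i$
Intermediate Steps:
$Z{\left(f,A \right)} = \frac{f}{3}$
$\sqrt{p{\left(Z{\left(11,-6 \right)},78 \right)} + u{\left(-80 \right)}} = \sqrt{\left(78 - \frac{1}{3} \cdot 11\right) - 80} = \sqrt{\left(78 - \frac{11}{3}\right) - 80} = \sqrt{\frac{223}{3} - 80} = \sqrt{- \frac{17}{3}} = \frac{i \sqrt{51}}{3}$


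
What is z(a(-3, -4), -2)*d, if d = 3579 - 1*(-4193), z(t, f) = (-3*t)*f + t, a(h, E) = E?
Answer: -217616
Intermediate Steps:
z(t, f) = t - 3*f*t (z(t, f) = -3*f*t + t = t - 3*f*t)
d = 7772 (d = 3579 + 4193 = 7772)
z(a(-3, -4), -2)*d = -4*(1 - 3*(-2))*7772 = -4*(1 + 6)*7772 = -4*7*7772 = -28*7772 = -217616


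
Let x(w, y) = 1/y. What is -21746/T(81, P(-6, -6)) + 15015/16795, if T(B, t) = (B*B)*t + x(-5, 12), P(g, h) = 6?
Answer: 542058411/1586768087 ≈ 0.34161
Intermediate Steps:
T(B, t) = 1/12 + t*B² (T(B, t) = (B*B)*t + 1/12 = B²*t + 1/12 = t*B² + 1/12 = 1/12 + t*B²)
-21746/T(81, P(-6, -6)) + 15015/16795 = -21746/(1/12 + 6*81²) + 15015/16795 = -21746/(1/12 + 6*6561) + 15015*(1/16795) = -21746/(1/12 + 39366) + 3003/3359 = -21746/472393/12 + 3003/3359 = -21746*12/472393 + 3003/3359 = -260952/472393 + 3003/3359 = 542058411/1586768087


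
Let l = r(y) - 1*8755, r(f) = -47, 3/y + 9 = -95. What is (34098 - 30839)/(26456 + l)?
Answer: 3259/17654 ≈ 0.18460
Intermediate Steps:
y = -3/104 (y = 3/(-9 - 95) = 3/(-104) = 3*(-1/104) = -3/104 ≈ -0.028846)
l = -8802 (l = -47 - 1*8755 = -47 - 8755 = -8802)
(34098 - 30839)/(26456 + l) = (34098 - 30839)/(26456 - 8802) = 3259/17654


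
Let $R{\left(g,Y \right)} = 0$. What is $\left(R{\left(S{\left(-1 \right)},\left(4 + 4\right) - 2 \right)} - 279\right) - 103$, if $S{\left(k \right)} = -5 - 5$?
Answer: $-382$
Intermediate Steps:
$S{\left(k \right)} = -10$
$\left(R{\left(S{\left(-1 \right)},\left(4 + 4\right) - 2 \right)} - 279\right) - 103 = \left(0 - 279\right) - 103 = -279 - 103 = -382$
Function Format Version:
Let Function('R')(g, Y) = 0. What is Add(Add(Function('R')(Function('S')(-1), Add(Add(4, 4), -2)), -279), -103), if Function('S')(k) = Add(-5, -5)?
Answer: -382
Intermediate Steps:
Function('S')(k) = -10
Add(Add(Function('R')(Function('S')(-1), Add(Add(4, 4), -2)), -279), -103) = Add(Add(0, -279), -103) = Add(-279, -103) = -382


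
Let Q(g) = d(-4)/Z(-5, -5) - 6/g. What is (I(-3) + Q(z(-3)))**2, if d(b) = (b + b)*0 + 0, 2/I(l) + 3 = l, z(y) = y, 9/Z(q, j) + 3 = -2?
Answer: 25/9 ≈ 2.7778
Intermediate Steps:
Z(q, j) = -9/5 (Z(q, j) = 9/(-3 - 2) = 9/(-5) = 9*(-1/5) = -9/5)
I(l) = 2/(-3 + l)
d(b) = 0 (d(b) = (2*b)*0 + 0 = 0 + 0 = 0)
Q(g) = -6/g (Q(g) = 0/(-9/5) - 6/g = 0*(-5/9) - 6/g = 0 - 6/g = -6/g)
(I(-3) + Q(z(-3)))**2 = (2/(-3 - 3) - 6/(-3))**2 = (2/(-6) - 6*(-1/3))**2 = (2*(-1/6) + 2)**2 = (-1/3 + 2)**2 = (5/3)**2 = 25/9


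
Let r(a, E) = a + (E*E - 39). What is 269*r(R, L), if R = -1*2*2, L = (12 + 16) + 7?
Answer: 317958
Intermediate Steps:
L = 35 (L = 28 + 7 = 35)
R = -4 (R = -2*2 = -4)
r(a, E) = -39 + a + E**2 (r(a, E) = a + (E**2 - 39) = a + (-39 + E**2) = -39 + a + E**2)
269*r(R, L) = 269*(-39 - 4 + 35**2) = 269*(-39 - 4 + 1225) = 269*1182 = 317958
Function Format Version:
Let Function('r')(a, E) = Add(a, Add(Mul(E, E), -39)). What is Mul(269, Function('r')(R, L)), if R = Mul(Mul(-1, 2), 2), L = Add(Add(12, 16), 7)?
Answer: 317958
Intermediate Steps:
L = 35 (L = Add(28, 7) = 35)
R = -4 (R = Mul(-2, 2) = -4)
Function('r')(a, E) = Add(-39, a, Pow(E, 2)) (Function('r')(a, E) = Add(a, Add(Pow(E, 2), -39)) = Add(a, Add(-39, Pow(E, 2))) = Add(-39, a, Pow(E, 2)))
Mul(269, Function('r')(R, L)) = Mul(269, Add(-39, -4, Pow(35, 2))) = Mul(269, Add(-39, -4, 1225)) = Mul(269, 1182) = 317958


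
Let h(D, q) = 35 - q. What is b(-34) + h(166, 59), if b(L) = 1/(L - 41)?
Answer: -1801/75 ≈ -24.013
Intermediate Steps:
b(L) = 1/(-41 + L)
b(-34) + h(166, 59) = 1/(-41 - 34) + (35 - 1*59) = 1/(-75) + (35 - 59) = -1/75 - 24 = -1801/75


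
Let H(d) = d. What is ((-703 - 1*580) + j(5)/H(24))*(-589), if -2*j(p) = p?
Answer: 36275921/48 ≈ 7.5575e+5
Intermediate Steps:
j(p) = -p/2
((-703 - 1*580) + j(5)/H(24))*(-589) = ((-703 - 1*580) - 1/2*5/24)*(-589) = ((-703 - 580) - 5/2*1/24)*(-589) = (-1283 - 5/48)*(-589) = -61589/48*(-589) = 36275921/48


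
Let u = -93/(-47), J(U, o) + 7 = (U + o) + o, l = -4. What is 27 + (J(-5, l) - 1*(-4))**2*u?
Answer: 25077/47 ≈ 533.55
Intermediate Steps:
J(U, o) = -7 + U + 2*o (J(U, o) = -7 + ((U + o) + o) = -7 + (U + 2*o) = -7 + U + 2*o)
u = 93/47 (u = -93*(-1/47) = 93/47 ≈ 1.9787)
27 + (J(-5, l) - 1*(-4))**2*u = 27 + ((-7 - 5 + 2*(-4)) - 1*(-4))**2*(93/47) = 27 + ((-7 - 5 - 8) + 4)**2*(93/47) = 27 + (-20 + 4)**2*(93/47) = 27 + (-16)**2*(93/47) = 27 + 256*(93/47) = 27 + 23808/47 = 25077/47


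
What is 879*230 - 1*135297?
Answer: 66873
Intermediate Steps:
879*230 - 1*135297 = 202170 - 135297 = 66873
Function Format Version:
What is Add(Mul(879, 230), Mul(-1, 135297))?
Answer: 66873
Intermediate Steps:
Add(Mul(879, 230), Mul(-1, 135297)) = Add(202170, -135297) = 66873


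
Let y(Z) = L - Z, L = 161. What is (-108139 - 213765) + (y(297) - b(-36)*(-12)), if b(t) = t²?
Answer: -306488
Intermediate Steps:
y(Z) = 161 - Z
(-108139 - 213765) + (y(297) - b(-36)*(-12)) = (-108139 - 213765) + ((161 - 1*297) - (-36)²*(-12)) = -321904 + ((161 - 297) - 1296*(-12)) = -321904 + (-136 - 1*(-15552)) = -321904 + (-136 + 15552) = -321904 + 15416 = -306488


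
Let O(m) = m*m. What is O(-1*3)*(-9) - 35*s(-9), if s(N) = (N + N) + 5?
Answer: 374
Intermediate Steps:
s(N) = 5 + 2*N (s(N) = 2*N + 5 = 5 + 2*N)
O(m) = m**2
O(-1*3)*(-9) - 35*s(-9) = (-1*3)**2*(-9) - 35*(5 + 2*(-9)) = (-3)**2*(-9) - 35*(5 - 18) = 9*(-9) - 35*(-13) = -81 + 455 = 374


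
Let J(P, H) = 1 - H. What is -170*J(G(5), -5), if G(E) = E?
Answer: -1020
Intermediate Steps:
-170*J(G(5), -5) = -170*(1 - 1*(-5)) = -170*(1 + 5) = -170*6 = -1020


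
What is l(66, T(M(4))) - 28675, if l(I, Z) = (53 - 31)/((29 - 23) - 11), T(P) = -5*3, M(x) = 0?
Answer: -143397/5 ≈ -28679.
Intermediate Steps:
T(P) = -15
l(I, Z) = -22/5 (l(I, Z) = 22/(6 - 11) = 22/(-5) = 22*(-1/5) = -22/5)
l(66, T(M(4))) - 28675 = -22/5 - 28675 = -143397/5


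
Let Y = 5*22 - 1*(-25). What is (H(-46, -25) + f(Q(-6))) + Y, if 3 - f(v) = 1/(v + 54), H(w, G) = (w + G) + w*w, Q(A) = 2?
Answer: 122247/56 ≈ 2183.0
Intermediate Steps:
H(w, G) = G + w + w² (H(w, G) = (G + w) + w² = G + w + w²)
f(v) = 3 - 1/(54 + v) (f(v) = 3 - 1/(v + 54) = 3 - 1/(54 + v))
Y = 135 (Y = 110 + 25 = 135)
(H(-46, -25) + f(Q(-6))) + Y = ((-25 - 46 + (-46)²) + (161 + 3*2)/(54 + 2)) + 135 = ((-25 - 46 + 2116) + (161 + 6)/56) + 135 = (2045 + (1/56)*167) + 135 = (2045 + 167/56) + 135 = 114687/56 + 135 = 122247/56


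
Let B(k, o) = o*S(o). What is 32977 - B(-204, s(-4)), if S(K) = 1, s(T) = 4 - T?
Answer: 32969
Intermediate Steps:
B(k, o) = o (B(k, o) = o*1 = o)
32977 - B(-204, s(-4)) = 32977 - (4 - 1*(-4)) = 32977 - (4 + 4) = 32977 - 1*8 = 32977 - 8 = 32969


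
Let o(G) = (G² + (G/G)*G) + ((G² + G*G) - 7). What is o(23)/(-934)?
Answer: -1603/934 ≈ -1.7163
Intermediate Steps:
o(G) = -7 + G + 3*G² (o(G) = (G² + 1*G) + ((G² + G²) - 7) = (G² + G) + (2*G² - 7) = (G + G²) + (-7 + 2*G²) = -7 + G + 3*G²)
o(23)/(-934) = (-7 + 23 + 3*23²)/(-934) = (-7 + 23 + 3*529)*(-1/934) = (-7 + 23 + 1587)*(-1/934) = 1603*(-1/934) = -1603/934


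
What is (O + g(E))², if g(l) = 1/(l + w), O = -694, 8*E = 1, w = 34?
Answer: 35892818116/74529 ≈ 4.8160e+5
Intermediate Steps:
E = ⅛ (E = (⅛)*1 = ⅛ ≈ 0.12500)
g(l) = 1/(34 + l) (g(l) = 1/(l + 34) = 1/(34 + l))
(O + g(E))² = (-694 + 1/(34 + ⅛))² = (-694 + 1/(273/8))² = (-694 + 8/273)² = (-189454/273)² = 35892818116/74529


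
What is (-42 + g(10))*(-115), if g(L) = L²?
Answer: -6670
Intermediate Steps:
(-42 + g(10))*(-115) = (-42 + 10²)*(-115) = (-42 + 100)*(-115) = 58*(-115) = -6670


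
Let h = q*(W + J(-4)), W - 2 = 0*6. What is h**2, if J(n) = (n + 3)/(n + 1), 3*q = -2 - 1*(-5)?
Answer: 49/9 ≈ 5.4444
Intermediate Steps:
q = 1 (q = (-2 - 1*(-5))/3 = (-2 + 5)/3 = (1/3)*3 = 1)
J(n) = (3 + n)/(1 + n)
W = 2 (W = 2 + 0*6 = 2 + 0 = 2)
h = 7/3 (h = 1*(2 + (3 - 4)/(1 - 4)) = 1*(2 - 1/(-3)) = 1*(2 - 1/3*(-1)) = 1*(2 + 1/3) = 1*(7/3) = 7/3 ≈ 2.3333)
h**2 = (7/3)**2 = 49/9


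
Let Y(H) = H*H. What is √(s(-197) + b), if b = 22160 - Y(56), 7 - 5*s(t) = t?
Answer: 2*√119155/5 ≈ 138.08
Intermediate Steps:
s(t) = 7/5 - t/5
Y(H) = H²
b = 19024 (b = 22160 - 1*56² = 22160 - 1*3136 = 22160 - 3136 = 19024)
√(s(-197) + b) = √((7/5 - ⅕*(-197)) + 19024) = √((7/5 + 197/5) + 19024) = √(204/5 + 19024) = √(95324/5) = 2*√119155/5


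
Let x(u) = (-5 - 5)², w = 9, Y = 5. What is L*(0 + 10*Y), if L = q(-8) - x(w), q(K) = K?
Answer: -5400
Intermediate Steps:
x(u) = 100 (x(u) = (-10)² = 100)
L = -108 (L = -8 - 1*100 = -8 - 100 = -108)
L*(0 + 10*Y) = -108*(0 + 10*5) = -108*(0 + 50) = -108*50 = -5400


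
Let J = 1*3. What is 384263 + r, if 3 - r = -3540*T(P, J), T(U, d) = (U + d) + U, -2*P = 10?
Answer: 359486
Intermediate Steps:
P = -5 (P = -1/2*10 = -5)
J = 3
T(U, d) = d + 2*U
r = -24777 (r = 3 - (-3540)*(3 + 2*(-5)) = 3 - (-3540)*(3 - 10) = 3 - (-3540)*(-7) = 3 - 1*24780 = 3 - 24780 = -24777)
384263 + r = 384263 - 24777 = 359486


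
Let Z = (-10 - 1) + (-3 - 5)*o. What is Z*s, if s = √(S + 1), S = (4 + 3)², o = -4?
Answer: 105*√2 ≈ 148.49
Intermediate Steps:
S = 49 (S = 7² = 49)
Z = 21 (Z = (-10 - 1) + (-3 - 5)*(-4) = -11 - 8*(-4) = -11 + 32 = 21)
s = 5*√2 (s = √(49 + 1) = √50 = 5*√2 ≈ 7.0711)
Z*s = 21*(5*√2) = 105*√2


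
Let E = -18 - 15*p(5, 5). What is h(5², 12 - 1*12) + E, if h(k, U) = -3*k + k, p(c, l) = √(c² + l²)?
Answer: -68 - 75*√2 ≈ -174.07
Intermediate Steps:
h(k, U) = -2*k
E = -18 - 75*√2 (E = -18 - 15*√(5² + 5²) = -18 - 15*√(25 + 25) = -18 - 75*√2 ≈ -124.07)
h(5², 12 - 1*12) + E = -2*5² + (-18 - 75*√2) = -2*25 + (-18 - 75*√2) = -50 + (-18 - 75*√2) = -68 - 75*√2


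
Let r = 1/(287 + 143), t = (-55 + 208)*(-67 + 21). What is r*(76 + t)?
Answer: -3481/215 ≈ -16.191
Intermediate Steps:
t = -7038 (t = 153*(-46) = -7038)
r = 1/430 ≈ 0.0023256
r*(76 + t) = (76 - 7038)/430 = (1/430)*(-6962) = -3481/215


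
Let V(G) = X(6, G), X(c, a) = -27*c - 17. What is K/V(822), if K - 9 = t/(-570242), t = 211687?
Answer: -4920491/102073318 ≈ -0.048205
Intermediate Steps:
X(c, a) = -17 - 27*c
K = 4920491/570242 (K = 9 + 211687/(-570242) = 9 + 211687*(-1/570242) = 9 - 211687/570242 = 4920491/570242 ≈ 8.6288)
V(G) = -179 (V(G) = -17 - 27*6 = -17 - 162 = -179)
K/V(822) = (4920491/570242)/(-179) = (4920491/570242)*(-1/179) = -4920491/102073318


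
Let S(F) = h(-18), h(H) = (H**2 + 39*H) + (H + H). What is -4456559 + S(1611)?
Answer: -4456973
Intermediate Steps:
h(H) = H**2 + 41*H (h(H) = (H**2 + 39*H) + 2*H = H**2 + 41*H)
S(F) = -414 (S(F) = -18*(41 - 18) = -18*23 = -414)
-4456559 + S(1611) = -4456559 - 414 = -4456973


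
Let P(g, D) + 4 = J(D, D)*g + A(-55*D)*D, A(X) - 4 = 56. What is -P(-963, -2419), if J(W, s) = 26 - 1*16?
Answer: 154774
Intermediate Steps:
J(W, s) = 10 (J(W, s) = 26 - 16 = 10)
A(X) = 60 (A(X) = 4 + 56 = 60)
P(g, D) = -4 + 10*g + 60*D (P(g, D) = -4 + (10*g + 60*D) = -4 + 10*g + 60*D)
-P(-963, -2419) = -(-4 + 10*(-963) + 60*(-2419)) = -(-4 - 9630 - 145140) = -1*(-154774) = 154774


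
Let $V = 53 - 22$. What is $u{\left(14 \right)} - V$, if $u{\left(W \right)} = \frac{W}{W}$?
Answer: $-30$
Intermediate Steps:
$u{\left(W \right)} = 1$
$V = 31$ ($V = 53 - 22 = 31$)
$u{\left(14 \right)} - V = 1 - 31 = -30$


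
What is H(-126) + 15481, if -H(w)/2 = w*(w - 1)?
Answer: -16523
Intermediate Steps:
H(w) = -2*w*(-1 + w) (H(w) = -2*w*(w - 1) = -2*w*(-1 + w))
H(-126) + 15481 = 2*(-126)*(1 - 1*(-126)) + 15481 = 2*(-126)*(1 + 126) + 15481 = 2*(-126)*127 + 15481 = -32004 + 15481 = -16523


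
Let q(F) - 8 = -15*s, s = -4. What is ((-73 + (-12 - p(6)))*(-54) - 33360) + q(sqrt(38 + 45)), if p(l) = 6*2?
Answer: -28054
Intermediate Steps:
p(l) = 12
q(F) = 68 (q(F) = 8 - 15*(-4) = 8 + 60 = 68)
((-73 + (-12 - p(6)))*(-54) - 33360) + q(sqrt(38 + 45)) = ((-73 + (-12 - 1*12))*(-54) - 33360) + 68 = ((-73 + (-12 - 12))*(-54) - 33360) + 68 = ((-73 - 24)*(-54) - 33360) + 68 = (-97*(-54) - 33360) + 68 = (5238 - 33360) + 68 = -28122 + 68 = -28054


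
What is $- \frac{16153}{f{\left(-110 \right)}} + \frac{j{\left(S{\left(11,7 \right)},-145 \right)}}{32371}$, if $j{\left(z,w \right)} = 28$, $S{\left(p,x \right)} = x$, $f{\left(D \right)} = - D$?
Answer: $- \frac{522885683}{3560810} \approx -146.84$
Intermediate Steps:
$- \frac{16153}{f{\left(-110 \right)}} + \frac{j{\left(S{\left(11,7 \right)},-145 \right)}}{32371} = - \frac{16153}{\left(-1\right) \left(-110\right)} + \frac{28}{32371} = - \frac{16153}{110} + 28 \cdot \frac{1}{32371} = \left(-16153\right) \frac{1}{110} + \frac{28}{32371} = - \frac{16153}{110} + \frac{28}{32371} = - \frac{522885683}{3560810}$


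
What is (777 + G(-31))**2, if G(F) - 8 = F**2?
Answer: 3048516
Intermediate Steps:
G(F) = 8 + F**2
(777 + G(-31))**2 = (777 + (8 + (-31)**2))**2 = (777 + (8 + 961))**2 = (777 + 969)**2 = 1746**2 = 3048516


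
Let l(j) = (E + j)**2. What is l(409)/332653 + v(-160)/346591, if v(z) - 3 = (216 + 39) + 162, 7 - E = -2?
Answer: 8671068592/16470647989 ≈ 0.52646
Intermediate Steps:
E = 9 (E = 7 - 1*(-2) = 7 + 2 = 9)
v(z) = 420 (v(z) = 3 + ((216 + 39) + 162) = 3 + (255 + 162) = 3 + 417 = 420)
l(j) = (9 + j)**2
l(409)/332653 + v(-160)/346591 = (9 + 409)**2/332653 + 420/346591 = 418**2*(1/332653) + 420*(1/346591) = 174724*(1/332653) + 60/49513 = 174724/332653 + 60/49513 = 8671068592/16470647989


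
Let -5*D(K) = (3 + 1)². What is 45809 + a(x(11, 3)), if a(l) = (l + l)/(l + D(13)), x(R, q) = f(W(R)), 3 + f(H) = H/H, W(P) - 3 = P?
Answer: 595527/13 ≈ 45810.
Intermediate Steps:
W(P) = 3 + P
f(H) = -2 (f(H) = -3 + H/H = -3 + 1 = -2)
D(K) = -16/5 (D(K) = -(3 + 1)²/5 = -⅕*4² = -⅕*16 = -16/5)
x(R, q) = -2
a(l) = 2*l/(-16/5 + l) (a(l) = (l + l)/(l - 16/5) = (2*l)/(-16/5 + l) = 2*l/(-16/5 + l))
45809 + a(x(11, 3)) = 45809 + 10*(-2)/(-16 + 5*(-2)) = 45809 + 10*(-2)/(-16 - 10) = 45809 + 10*(-2)/(-26) = 45809 + 10*(-2)*(-1/26) = 45809 + 10/13 = 595527/13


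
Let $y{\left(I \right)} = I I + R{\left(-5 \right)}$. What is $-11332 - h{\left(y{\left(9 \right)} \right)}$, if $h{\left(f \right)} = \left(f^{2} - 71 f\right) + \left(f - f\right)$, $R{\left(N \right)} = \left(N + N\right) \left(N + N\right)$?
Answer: $-31242$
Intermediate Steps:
$R{\left(N \right)} = 4 N^{2}$ ($R{\left(N \right)} = 2 N 2 N = 4 N^{2}$)
$y{\left(I \right)} = 100 + I^{2}$ ($y{\left(I \right)} = I I + 4 \left(-5\right)^{2} = I^{2} + 4 \cdot 25 = I^{2} + 100 = 100 + I^{2}$)
$h{\left(f \right)} = f^{2} - 71 f$ ($h{\left(f \right)} = \left(f^{2} - 71 f\right) + 0 = f^{2} - 71 f$)
$-11332 - h{\left(y{\left(9 \right)} \right)} = -11332 - \left(100 + 9^{2}\right) \left(-71 + \left(100 + 9^{2}\right)\right) = -11332 - \left(100 + 81\right) \left(-71 + \left(100 + 81\right)\right) = -11332 - 181 \left(-71 + 181\right) = -11332 - 181 \cdot 110 = -11332 - 19910 = -31242$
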